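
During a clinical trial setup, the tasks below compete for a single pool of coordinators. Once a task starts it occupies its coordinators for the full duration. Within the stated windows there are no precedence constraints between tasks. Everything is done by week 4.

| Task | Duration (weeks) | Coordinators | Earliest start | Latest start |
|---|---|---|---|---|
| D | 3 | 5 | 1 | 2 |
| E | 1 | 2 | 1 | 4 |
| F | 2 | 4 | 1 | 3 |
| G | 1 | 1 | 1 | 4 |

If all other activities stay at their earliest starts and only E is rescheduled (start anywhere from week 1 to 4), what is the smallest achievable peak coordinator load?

10

E@1: w1:12  w2:9  w3:5  w4:0 → peak 12
E@2: w1:10  w2:11  w3:5  w4:0 → peak 11
E@3: w1:10  w2:9  w3:7  w4:0 → peak 10
E@4: w1:10  w2:9  w3:5  w4:2 → peak 10
Best is E@3, peak 10.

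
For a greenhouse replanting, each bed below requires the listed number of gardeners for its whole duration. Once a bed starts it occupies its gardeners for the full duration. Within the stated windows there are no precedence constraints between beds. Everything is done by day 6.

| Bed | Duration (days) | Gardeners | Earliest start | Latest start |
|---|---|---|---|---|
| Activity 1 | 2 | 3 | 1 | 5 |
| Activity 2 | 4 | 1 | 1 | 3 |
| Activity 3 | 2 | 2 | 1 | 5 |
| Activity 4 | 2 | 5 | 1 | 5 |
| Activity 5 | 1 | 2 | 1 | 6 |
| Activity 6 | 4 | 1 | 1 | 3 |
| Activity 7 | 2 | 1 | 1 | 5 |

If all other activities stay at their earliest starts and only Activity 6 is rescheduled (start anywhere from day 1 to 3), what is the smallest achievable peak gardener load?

14

Activity 6@1: d1:15  d2:13  d3:2  d4:2  d5:0  d6:0 → peak 15
Activity 6@2: d1:14  d2:13  d3:2  d4:2  d5:1  d6:0 → peak 14
Activity 6@3: d1:14  d2:12  d3:2  d4:2  d5:1  d6:1 → peak 14
Best is Activity 6@2, peak 14.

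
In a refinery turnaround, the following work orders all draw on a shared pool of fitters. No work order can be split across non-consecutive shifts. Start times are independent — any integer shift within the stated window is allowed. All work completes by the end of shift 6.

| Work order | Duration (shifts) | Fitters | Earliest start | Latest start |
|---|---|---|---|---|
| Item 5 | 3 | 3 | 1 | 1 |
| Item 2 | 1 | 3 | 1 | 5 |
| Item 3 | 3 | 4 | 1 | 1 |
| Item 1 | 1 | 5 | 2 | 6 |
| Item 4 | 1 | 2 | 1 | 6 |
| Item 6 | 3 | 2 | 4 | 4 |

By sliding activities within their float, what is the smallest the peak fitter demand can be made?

7

Early-start (Item 5@1, Item 2@1, Item 3@1, Item 1@2, Item 4@1, Item 6@4) gives peak 12: s1:12  s2:12  s3:7  s4:2  s5:2  s6:2.
Shift Item 2→4, Item 1→5, Item 4→4.
Schedule Item 5@1, Item 2@4, Item 3@1, Item 1@5, Item 4@4, Item 6@4: s1:7  s2:7  s3:7  s4:7  s5:7  s6:2 — peak 7.
Total fitter-shifts = 37 over 6 shifts ⇒ peak ≥ ⌈37/6⌉ = 7, so 7 is optimal.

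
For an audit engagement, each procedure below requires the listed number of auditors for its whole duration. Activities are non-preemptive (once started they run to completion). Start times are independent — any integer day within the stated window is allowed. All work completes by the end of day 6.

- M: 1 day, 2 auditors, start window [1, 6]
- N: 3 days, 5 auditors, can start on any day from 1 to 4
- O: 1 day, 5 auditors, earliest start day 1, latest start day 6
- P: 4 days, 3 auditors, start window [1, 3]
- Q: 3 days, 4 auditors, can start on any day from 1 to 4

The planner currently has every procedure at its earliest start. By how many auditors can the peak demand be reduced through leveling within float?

Early-start peak: d1:19  d2:12  d3:12  d4:3  d5:0  d6:0 ⇒ 19.
Leveled (M@1, N@1, O@6, P@2, Q@4): d1:7  d2:8  d3:8  d4:7  d5:7  d6:9 ⇒ 9.
Reduction 19 − 9 = 10.

10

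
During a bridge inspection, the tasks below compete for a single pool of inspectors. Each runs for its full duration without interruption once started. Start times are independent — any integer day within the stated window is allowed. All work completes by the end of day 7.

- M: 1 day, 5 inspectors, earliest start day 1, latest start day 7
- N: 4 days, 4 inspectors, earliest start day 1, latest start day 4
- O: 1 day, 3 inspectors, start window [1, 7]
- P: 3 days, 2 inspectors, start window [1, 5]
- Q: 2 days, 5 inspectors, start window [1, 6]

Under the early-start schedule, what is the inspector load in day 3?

6

At early start, day 3 has: N, P.
Demand: 4 + 2 = 6.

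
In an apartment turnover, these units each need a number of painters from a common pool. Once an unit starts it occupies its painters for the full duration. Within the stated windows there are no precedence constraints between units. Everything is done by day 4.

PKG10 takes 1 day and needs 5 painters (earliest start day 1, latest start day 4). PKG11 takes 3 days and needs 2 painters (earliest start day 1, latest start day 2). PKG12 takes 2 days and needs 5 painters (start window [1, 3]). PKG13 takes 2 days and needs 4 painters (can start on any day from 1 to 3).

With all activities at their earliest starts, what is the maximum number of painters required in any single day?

Early-start schedule: PKG10@1, PKG11@1, PKG12@1, PKG13@1.
Load per day: day 1: 16, day 2: 11, day 3: 2, day 4: 0.
Peak is 16.

16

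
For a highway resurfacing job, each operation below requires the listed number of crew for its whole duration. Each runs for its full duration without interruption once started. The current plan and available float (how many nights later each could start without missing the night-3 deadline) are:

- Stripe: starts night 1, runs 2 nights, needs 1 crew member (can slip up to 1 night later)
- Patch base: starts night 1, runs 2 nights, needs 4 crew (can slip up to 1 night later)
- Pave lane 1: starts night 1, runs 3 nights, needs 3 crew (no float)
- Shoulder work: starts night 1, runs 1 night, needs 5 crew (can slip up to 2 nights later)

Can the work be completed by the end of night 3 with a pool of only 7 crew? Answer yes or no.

Total crew member-nights = 24; over 3 nights the average is 24/3 > 7, so some night must exceed 7.

no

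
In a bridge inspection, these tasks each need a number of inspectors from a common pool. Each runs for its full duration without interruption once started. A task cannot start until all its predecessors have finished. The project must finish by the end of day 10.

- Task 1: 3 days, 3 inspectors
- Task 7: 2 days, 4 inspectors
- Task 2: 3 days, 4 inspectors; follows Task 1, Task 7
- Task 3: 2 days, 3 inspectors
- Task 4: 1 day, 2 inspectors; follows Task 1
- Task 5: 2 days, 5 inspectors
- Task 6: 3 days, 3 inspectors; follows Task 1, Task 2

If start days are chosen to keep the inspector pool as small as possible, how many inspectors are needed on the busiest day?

Early-start (Task 1@1, Task 7@1, Task 2@4, Task 3@1, Task 4@4, Task 5@1, Task 6@7) gives peak 15: d1:15  d2:15  d3:3  d4:6  d5:4  d6:4  d7:3  d8:3  d9:3  d10:0.
Shift Task 3→3, Task 4→5, Task 5→7.
Schedule Task 1@1, Task 7@1, Task 2@4, Task 3@3, Task 4@5, Task 5@7, Task 6@7: d1:7  d2:7  d3:6  d4:7  d5:6  d6:4  d7:8  d8:8  d9:3  d10:0 — peak 8.

8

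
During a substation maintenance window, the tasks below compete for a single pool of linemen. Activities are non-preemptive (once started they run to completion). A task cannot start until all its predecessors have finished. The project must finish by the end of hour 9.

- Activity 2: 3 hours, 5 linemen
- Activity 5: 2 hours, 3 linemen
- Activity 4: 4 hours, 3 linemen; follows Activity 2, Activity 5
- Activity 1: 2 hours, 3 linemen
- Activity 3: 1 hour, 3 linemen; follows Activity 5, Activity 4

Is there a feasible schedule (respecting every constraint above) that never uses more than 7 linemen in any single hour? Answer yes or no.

The minimum achievable peak is 8; 7 < 8, so no feasible schedule stays within the cap.

no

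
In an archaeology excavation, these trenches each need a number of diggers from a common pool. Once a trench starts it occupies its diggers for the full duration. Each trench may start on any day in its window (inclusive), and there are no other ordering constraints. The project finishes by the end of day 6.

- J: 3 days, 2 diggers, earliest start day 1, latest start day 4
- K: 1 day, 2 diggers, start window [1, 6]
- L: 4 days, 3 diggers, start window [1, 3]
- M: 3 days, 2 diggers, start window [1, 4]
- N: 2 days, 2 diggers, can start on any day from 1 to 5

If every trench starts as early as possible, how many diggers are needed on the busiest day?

Early-start schedule: J@1, K@1, L@1, M@1, N@1.
Load per day: day 1: 11, day 2: 9, day 3: 7, day 4: 3, day 5: 0, day 6: 0.
Peak is 11.

11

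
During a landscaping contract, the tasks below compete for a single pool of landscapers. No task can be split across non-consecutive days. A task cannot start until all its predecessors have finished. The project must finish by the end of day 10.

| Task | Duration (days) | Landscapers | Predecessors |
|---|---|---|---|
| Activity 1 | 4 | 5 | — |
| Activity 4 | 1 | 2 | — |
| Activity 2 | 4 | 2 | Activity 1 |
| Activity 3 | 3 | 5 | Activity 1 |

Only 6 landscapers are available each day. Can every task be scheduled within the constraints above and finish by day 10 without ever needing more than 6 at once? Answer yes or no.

The minimum achievable peak is 7; 6 < 7, so no feasible schedule stays within the cap.

no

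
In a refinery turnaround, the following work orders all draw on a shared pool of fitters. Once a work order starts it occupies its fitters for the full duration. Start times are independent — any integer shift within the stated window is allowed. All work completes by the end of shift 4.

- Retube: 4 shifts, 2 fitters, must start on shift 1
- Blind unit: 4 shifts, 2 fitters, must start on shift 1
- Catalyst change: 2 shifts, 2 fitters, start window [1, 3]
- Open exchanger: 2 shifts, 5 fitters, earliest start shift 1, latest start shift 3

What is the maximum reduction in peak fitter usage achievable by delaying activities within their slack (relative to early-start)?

Early-start peak: s1:11  s2:11  s3:4  s4:4 ⇒ 11.
Leveled (Retube@1, Blind unit@1, Catalyst change@1, Open exchanger@3): s1:6  s2:6  s3:9  s4:9 ⇒ 9.
Reduction 11 − 9 = 2.

2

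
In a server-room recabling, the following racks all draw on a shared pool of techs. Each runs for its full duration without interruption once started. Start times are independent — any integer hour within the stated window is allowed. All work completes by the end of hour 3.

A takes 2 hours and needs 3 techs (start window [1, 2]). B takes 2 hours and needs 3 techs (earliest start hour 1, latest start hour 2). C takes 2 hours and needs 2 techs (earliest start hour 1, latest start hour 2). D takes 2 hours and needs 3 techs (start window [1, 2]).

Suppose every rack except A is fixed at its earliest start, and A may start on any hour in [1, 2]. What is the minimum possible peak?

11

A@1: h1:11  h2:11  h3:0 → peak 11
A@2: h1:8  h2:11  h3:3 → peak 11
Best is A@1, peak 11.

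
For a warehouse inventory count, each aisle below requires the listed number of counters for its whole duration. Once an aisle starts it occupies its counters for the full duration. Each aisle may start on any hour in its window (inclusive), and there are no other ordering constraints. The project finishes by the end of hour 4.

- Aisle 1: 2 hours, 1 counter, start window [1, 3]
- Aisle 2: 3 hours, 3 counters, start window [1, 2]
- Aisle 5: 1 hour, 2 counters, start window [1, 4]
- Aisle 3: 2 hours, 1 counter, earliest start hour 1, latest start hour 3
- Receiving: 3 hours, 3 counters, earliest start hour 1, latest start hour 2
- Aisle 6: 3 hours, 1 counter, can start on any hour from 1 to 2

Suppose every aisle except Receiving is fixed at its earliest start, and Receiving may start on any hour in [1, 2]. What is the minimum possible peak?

Receiving@1: h1:11  h2:9  h3:7  h4:0 → peak 11
Receiving@2: h1:8  h2:9  h3:7  h4:3 → peak 9
Best is Receiving@2, peak 9.

9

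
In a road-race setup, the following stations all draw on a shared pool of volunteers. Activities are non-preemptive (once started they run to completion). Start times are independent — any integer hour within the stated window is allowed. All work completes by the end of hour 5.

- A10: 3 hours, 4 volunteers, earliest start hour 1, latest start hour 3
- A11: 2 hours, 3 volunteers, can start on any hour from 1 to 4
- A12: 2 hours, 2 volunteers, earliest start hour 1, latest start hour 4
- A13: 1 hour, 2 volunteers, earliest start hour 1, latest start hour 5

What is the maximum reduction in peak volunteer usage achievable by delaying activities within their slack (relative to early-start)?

5

Early-start peak: h1:11  h2:9  h3:4  h4:0  h5:0 ⇒ 11.
Leveled (A10@1, A11@4, A12@1, A13@3): h1:6  h2:6  h3:6  h4:3  h5:3 ⇒ 6.
Reduction 11 − 6 = 5.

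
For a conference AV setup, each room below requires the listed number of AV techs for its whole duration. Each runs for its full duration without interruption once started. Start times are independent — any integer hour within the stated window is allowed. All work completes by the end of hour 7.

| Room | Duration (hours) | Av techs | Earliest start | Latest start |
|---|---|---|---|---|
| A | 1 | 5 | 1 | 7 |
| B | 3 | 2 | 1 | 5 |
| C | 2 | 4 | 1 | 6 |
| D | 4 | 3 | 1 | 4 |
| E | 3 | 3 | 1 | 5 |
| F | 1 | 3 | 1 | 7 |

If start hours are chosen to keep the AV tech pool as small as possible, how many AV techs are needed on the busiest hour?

7

Early-start (A@1, B@1, C@1, D@1, E@1, F@1) gives peak 20: h1:20  h2:12  h3:8  h4:3  h5:0  h6:0  h7:0.
Shift C→2, D→4, E→4, F→7.
Schedule A@1, B@1, C@2, D@4, E@4, F@7: h1:7  h2:6  h3:6  h4:6  h5:6  h6:6  h7:6 — peak 7.
Total AV tech-hours = 43 over 7 hours ⇒ peak ≥ ⌈43/7⌉ = 7, so 7 is optimal.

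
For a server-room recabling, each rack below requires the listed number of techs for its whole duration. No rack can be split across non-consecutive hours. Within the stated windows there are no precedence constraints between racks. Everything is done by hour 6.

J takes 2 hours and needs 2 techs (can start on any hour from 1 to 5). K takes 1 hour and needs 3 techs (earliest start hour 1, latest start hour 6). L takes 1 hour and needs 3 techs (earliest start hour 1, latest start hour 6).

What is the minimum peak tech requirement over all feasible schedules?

3

Early-start (J@1, K@1, L@1) gives peak 8: h1:8  h2:2  h3:0  h4:0  h5:0  h6:0.
Shift K→3, L→4.
Schedule J@1, K@3, L@4: h1:2  h2:2  h3:3  h4:3  h5:0  h6:0 — peak 3.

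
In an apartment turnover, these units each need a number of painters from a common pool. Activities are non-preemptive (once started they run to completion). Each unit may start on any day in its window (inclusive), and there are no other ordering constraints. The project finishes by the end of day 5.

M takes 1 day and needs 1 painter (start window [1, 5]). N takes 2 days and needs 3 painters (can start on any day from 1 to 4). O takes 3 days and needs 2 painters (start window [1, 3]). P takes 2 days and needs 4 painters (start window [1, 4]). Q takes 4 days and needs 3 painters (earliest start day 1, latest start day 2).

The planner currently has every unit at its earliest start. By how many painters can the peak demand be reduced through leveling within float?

5

Early-start peak: d1:13  d2:12  d3:5  d4:3  d5:0 ⇒ 13.
Leveled (M@1, N@1, O@1, P@4, Q@2): d1:6  d2:8  d3:5  d4:7  d5:7 ⇒ 8.
Reduction 13 − 8 = 5.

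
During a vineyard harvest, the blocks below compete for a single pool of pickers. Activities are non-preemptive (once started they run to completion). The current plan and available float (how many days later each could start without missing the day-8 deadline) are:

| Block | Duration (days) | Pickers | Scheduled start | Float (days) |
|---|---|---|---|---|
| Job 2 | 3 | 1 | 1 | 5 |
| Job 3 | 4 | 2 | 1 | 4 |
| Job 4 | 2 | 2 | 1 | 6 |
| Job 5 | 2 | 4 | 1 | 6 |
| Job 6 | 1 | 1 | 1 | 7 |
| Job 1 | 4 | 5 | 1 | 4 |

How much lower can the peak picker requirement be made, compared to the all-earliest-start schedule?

9

Early-start peak: d1:15  d2:14  d3:8  d4:7  d5:0  d6:0  d7:0  d8:0 ⇒ 15.
Leveled (Job 2@1, Job 3@5, Job 4@5, Job 5@7, Job 6@4, Job 1@1): d1:6  d2:6  d3:6  d4:6  d5:4  d6:4  d7:6  d8:6 ⇒ 6.
Reduction 15 − 6 = 9.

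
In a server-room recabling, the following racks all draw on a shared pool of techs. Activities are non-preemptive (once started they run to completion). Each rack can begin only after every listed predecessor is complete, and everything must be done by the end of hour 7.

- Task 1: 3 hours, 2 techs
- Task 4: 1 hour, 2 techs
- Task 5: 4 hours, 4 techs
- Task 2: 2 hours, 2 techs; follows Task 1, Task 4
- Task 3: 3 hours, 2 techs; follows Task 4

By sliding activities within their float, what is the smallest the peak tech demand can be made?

Early-start (Task 1@1, Task 4@1, Task 5@1, Task 2@4, Task 3@2) gives peak 8: h1:8  h2:8  h3:8  h4:8  h5:2  h6:0  h7:0.
Shift Task 5→2, Task 2→6, Task 3→4.
Schedule Task 1@1, Task 4@1, Task 5@2, Task 2@6, Task 3@4: h1:4  h2:6  h3:6  h4:6  h5:6  h6:4  h7:2 — peak 6.

6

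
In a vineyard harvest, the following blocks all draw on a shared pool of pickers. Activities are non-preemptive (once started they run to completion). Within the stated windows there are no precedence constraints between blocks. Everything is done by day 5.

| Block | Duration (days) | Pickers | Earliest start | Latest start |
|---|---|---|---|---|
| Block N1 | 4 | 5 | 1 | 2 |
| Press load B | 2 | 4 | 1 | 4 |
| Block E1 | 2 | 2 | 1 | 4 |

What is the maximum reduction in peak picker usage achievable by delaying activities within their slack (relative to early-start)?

Early-start peak: d1:11  d2:11  d3:5  d4:5  d5:0 ⇒ 11.
Leveled (Block N1@1, Press load B@1, Block E1@3): d1:9  d2:9  d3:7  d4:7  d5:0 ⇒ 9.
Reduction 11 − 9 = 2.

2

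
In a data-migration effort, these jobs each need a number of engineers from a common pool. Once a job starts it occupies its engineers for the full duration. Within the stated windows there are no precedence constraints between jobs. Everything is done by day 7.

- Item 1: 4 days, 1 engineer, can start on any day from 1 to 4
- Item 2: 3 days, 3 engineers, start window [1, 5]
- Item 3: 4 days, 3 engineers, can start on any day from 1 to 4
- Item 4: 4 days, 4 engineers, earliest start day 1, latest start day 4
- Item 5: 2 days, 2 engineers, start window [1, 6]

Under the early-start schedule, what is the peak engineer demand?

13

Early-start schedule: Item 1@1, Item 2@1, Item 3@1, Item 4@1, Item 5@1.
Load per day: day 1: 13, day 2: 13, day 3: 11, day 4: 8, day 5: 0, day 6: 0, day 7: 0.
Peak is 13.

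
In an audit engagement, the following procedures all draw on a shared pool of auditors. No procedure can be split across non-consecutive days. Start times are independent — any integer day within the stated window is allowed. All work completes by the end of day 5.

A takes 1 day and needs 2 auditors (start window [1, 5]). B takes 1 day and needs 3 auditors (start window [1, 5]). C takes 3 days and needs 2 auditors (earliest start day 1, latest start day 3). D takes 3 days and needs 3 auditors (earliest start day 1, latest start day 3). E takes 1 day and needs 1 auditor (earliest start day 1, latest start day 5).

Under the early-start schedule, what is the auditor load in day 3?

At early start, day 3 has: C, D.
Demand: 2 + 3 = 5.

5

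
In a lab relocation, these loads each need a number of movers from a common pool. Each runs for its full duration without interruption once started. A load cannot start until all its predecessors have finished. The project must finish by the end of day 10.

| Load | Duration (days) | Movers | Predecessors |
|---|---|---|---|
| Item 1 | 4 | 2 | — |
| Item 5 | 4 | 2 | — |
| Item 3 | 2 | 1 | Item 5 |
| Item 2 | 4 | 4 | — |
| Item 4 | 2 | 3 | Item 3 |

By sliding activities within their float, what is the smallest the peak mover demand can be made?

Early-start (Item 1@1, Item 5@1, Item 3@5, Item 2@1, Item 4@7) gives peak 8: d1:8  d2:8  d3:8  d4:8  d5:1  d6:1  d7:3  d8:3  d9:0  d10:0.
Shift Item 2→5, Item 4→9.
Schedule Item 1@1, Item 5@1, Item 3@5, Item 2@5, Item 4@9: d1:4  d2:4  d3:4  d4:4  d5:5  d6:5  d7:4  d8:4  d9:3  d10:3 — peak 5.

5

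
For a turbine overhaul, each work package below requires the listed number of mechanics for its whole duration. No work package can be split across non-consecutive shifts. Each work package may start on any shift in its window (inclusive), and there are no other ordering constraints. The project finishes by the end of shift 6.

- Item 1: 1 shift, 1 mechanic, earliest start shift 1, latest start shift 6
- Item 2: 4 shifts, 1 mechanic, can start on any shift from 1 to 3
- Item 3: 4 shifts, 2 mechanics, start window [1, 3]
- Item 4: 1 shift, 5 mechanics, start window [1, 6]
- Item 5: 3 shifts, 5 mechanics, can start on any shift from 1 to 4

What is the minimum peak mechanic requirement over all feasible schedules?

8

Early-start (Item 1@1, Item 2@1, Item 3@1, Item 4@1, Item 5@1) gives peak 14: s1:14  s2:8  s3:8  s4:3  s5:0  s6:0.
Shift Item 4→2, Item 5→3.
Schedule Item 1@1, Item 2@1, Item 3@1, Item 4@2, Item 5@3: s1:4  s2:8  s3:8  s4:8  s5:5  s6:0 — peak 8.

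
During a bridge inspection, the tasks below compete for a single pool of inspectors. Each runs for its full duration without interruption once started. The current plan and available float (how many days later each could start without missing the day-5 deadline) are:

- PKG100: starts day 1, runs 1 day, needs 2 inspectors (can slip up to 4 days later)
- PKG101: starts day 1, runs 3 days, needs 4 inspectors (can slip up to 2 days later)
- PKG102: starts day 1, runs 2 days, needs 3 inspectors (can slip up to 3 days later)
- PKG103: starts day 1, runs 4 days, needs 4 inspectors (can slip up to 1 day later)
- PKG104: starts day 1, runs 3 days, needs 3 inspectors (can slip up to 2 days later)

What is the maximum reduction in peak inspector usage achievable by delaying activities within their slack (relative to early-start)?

Early-start peak: d1:16  d2:14  d3:11  d4:4  d5:0 ⇒ 16.
Leveled (PKG100@1, PKG101@1, PKG102@1, PKG103@2, PKG104@3): d1:9  d2:11  d3:11  d4:7  d5:7 ⇒ 11.
Reduction 16 − 11 = 5.

5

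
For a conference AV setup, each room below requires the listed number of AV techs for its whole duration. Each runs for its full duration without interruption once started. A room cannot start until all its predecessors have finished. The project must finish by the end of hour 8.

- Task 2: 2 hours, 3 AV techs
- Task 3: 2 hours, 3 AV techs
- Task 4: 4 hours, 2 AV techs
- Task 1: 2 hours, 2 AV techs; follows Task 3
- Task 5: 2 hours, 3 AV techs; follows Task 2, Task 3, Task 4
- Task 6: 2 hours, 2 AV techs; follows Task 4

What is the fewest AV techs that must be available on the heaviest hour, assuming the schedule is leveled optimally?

5

Early-start (Task 2@1, Task 3@1, Task 4@1, Task 1@3, Task 5@5, Task 6@5) gives peak 8: h1:8  h2:8  h3:4  h4:4  h5:5  h6:5  h7:0  h8:0.
Shift Task 3→3, Task 1→5, Task 6→7.
Schedule Task 2@1, Task 3@3, Task 4@1, Task 1@5, Task 5@5, Task 6@7: h1:5  h2:5  h3:5  h4:5  h5:5  h6:5  h7:2  h8:2 — peak 5.
Total AV tech-hours = 34 over 8 hours ⇒ peak ≥ ⌈34/8⌉ = 5, so 5 is optimal.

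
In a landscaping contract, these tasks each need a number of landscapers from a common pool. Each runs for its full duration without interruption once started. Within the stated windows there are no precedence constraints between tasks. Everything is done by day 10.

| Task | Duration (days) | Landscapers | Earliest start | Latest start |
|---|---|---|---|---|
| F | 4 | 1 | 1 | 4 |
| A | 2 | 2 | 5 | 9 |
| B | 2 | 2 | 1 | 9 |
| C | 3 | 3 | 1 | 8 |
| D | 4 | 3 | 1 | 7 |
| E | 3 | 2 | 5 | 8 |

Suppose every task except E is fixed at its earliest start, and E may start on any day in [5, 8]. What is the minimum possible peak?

9

E@5: d1:9  d2:9  d3:7  d4:4  d5:4  d6:4  d7:2  d8:0  d9:0  d10:0 → peak 9
E@6: d1:9  d2:9  d3:7  d4:4  d5:2  d6:4  d7:2  d8:2  d9:0  d10:0 → peak 9
E@7: d1:9  d2:9  d3:7  d4:4  d5:2  d6:2  d7:2  d8:2  d9:2  d10:0 → peak 9
E@8: d1:9  d2:9  d3:7  d4:4  d5:2  d6:2  d7:0  d8:2  d9:2  d10:2 → peak 9
Best is E@5, peak 9.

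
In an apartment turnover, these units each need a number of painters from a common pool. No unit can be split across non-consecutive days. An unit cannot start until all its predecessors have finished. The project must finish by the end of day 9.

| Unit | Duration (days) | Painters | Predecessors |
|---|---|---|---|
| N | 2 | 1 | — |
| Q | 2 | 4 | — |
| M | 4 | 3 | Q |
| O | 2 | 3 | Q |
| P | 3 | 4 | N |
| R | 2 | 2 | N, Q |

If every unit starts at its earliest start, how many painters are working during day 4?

12

At early start, day 4 has: M, O, P, R.
Demand: 3 + 3 + 4 + 2 = 12.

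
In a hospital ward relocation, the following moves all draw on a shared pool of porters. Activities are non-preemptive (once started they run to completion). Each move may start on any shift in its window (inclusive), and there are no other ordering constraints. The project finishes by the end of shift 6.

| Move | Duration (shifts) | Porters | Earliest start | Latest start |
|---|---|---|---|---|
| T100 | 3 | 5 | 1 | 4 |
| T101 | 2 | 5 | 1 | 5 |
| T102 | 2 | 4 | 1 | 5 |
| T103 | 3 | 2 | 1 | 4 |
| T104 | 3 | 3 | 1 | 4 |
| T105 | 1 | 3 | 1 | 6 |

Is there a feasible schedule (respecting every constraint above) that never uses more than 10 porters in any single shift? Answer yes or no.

yes

Schedule T100@1, T101@1, T102@3, T103@4, T104@4, T105@5: s1:10  s2:10  s3:9  s4:9  s5:8  s6:5 — peak 10 ≤ 10.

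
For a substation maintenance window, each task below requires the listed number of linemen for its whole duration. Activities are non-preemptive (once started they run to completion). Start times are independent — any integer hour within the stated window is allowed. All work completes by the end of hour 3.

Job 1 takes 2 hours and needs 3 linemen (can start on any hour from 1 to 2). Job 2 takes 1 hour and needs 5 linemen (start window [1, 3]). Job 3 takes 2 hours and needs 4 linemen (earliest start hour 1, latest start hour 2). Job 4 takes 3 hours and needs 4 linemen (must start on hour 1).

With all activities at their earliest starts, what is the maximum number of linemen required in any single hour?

16

Early-start schedule: Job 1@1, Job 2@1, Job 3@1, Job 4@1.
Load per hour: hour 1: 16, hour 2: 11, hour 3: 4.
Peak is 16.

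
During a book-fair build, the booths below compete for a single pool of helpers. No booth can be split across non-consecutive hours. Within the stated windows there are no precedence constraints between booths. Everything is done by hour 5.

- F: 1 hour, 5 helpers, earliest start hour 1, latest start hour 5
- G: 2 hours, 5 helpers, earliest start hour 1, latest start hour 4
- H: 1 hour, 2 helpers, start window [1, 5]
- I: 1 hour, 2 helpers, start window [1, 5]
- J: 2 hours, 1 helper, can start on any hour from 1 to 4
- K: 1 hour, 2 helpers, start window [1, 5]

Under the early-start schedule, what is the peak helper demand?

Early-start schedule: F@1, G@1, H@1, I@1, J@1, K@1.
Load per hour: hour 1: 17, hour 2: 6, hour 3: 0, hour 4: 0, hour 5: 0.
Peak is 17.

17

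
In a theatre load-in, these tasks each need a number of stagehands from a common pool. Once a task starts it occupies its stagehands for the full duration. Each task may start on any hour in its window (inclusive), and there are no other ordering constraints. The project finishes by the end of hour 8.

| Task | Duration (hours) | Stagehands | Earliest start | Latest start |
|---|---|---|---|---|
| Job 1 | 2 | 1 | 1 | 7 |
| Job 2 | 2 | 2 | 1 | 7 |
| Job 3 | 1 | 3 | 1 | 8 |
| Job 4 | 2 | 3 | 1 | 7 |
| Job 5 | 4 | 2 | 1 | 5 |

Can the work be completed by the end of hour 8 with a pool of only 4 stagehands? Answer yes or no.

yes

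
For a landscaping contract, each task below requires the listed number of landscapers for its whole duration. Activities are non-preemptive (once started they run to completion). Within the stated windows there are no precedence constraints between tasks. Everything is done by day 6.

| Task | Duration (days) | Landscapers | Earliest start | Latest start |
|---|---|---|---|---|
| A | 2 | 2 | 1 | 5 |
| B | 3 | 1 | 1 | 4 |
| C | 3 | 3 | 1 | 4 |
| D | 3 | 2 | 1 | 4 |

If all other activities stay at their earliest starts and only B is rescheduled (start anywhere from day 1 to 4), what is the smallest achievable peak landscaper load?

B@1: d1:8  d2:8  d3:6  d4:0  d5:0  d6:0 → peak 8
B@2: d1:7  d2:8  d3:6  d4:1  d5:0  d6:0 → peak 8
B@3: d1:7  d2:7  d3:6  d4:1  d5:1  d6:0 → peak 7
B@4: d1:7  d2:7  d3:5  d4:1  d5:1  d6:1 → peak 7
Best is B@3, peak 7.

7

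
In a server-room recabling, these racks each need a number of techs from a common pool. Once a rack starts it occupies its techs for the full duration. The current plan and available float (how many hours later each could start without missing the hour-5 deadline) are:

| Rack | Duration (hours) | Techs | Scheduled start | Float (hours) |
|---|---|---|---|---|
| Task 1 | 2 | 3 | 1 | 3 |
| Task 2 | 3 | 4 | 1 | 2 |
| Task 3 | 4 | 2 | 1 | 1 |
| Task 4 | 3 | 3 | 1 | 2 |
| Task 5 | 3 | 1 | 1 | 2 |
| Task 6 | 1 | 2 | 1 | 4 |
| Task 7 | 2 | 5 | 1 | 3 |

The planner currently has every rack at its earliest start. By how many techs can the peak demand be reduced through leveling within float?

Early-start peak: h1:20  h2:18  h3:10  h4:2  h5:0 ⇒ 20.
Leveled (Task 1@1, Task 2@1, Task 3@1, Task 4@3, Task 5@1, Task 6@5, Task 7@4): h1:10  h2:10  h3:10  h4:10  h5:10 ⇒ 10.
Reduction 20 − 10 = 10.

10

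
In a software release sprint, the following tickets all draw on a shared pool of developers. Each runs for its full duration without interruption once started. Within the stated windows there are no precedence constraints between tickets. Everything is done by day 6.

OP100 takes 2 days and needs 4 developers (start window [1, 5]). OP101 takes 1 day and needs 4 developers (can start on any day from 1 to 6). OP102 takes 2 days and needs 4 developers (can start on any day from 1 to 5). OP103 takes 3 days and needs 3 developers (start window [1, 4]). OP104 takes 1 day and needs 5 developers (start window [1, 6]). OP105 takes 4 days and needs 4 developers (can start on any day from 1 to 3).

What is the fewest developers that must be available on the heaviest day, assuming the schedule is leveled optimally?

11

Early-start (OP100@1, OP101@1, OP102@1, OP103@1, OP104@1, OP105@1) gives peak 24: d1:24  d2:15  d3:7  d4:4  d5:0  d6:0.
Shift OP102→2, OP104→4, OP105→3.
Schedule OP100@1, OP101@1, OP102@2, OP103@1, OP104@4, OP105@3: d1:11  d2:11  d3:11  d4:9  d5:4  d6:4 — peak 11.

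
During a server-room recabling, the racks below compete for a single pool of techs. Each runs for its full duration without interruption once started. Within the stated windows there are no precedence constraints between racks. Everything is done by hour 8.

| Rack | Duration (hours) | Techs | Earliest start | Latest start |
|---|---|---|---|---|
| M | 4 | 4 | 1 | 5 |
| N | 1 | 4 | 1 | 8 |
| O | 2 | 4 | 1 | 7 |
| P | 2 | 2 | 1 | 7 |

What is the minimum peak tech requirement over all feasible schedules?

6

Early-start (M@1, N@1, O@1, P@1) gives peak 14: h1:14  h2:10  h3:4  h4:4  h5:0  h6:0  h7:0  h8:0.
Shift N→5, O→6.
Schedule M@1, N@5, O@6, P@1: h1:6  h2:6  h3:4  h4:4  h5:4  h6:4  h7:4  h8:0 — peak 6.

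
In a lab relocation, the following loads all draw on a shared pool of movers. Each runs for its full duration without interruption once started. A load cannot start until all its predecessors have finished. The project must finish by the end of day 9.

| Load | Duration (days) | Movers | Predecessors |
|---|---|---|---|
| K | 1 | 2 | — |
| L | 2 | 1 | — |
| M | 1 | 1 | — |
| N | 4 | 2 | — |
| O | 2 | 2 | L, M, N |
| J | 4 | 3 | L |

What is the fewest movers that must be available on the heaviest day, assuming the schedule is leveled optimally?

5

Early-start (K@1, L@1, M@1, N@1, O@5, J@3) gives peak 6: d1:6  d2:3  d3:5  d4:5  d5:5  d6:5  d7:0  d8:0  d9:0.
Shift N→2, O→6.
Schedule K@1, L@1, M@1, N@2, O@6, J@3: d1:4  d2:3  d3:5  d4:5  d5:5  d6:5  d7:2  d8:0  d9:0 — peak 5.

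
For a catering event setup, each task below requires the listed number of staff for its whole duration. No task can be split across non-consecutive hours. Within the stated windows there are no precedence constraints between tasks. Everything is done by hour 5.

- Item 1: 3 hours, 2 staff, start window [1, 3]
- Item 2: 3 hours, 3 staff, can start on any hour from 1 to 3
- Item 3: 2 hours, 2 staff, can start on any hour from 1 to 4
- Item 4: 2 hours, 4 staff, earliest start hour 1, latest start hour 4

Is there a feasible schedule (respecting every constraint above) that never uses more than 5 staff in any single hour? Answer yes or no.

Total staffer-hours = 27; over 5 hours the average is 27/5 > 5, so some hour must exceed 5.

no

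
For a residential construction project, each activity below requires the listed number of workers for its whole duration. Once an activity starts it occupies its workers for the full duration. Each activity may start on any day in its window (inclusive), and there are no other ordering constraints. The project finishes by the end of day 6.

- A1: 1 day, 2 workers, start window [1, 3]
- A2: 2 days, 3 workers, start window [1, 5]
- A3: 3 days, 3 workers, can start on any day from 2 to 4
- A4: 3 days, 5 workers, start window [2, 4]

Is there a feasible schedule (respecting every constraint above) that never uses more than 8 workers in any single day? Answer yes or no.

yes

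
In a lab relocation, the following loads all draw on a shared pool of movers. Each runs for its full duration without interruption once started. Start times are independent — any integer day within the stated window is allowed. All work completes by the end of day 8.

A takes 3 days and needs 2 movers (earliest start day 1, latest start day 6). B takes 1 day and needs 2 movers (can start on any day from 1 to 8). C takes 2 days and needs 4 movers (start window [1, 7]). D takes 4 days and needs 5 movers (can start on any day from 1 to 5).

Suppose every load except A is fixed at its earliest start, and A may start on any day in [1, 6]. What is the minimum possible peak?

A@1: d1:13  d2:11  d3:7  d4:5  d5:0  d6:0  d7:0  d8:0 → peak 13
A@2: d1:11  d2:11  d3:7  d4:7  d5:0  d6:0  d7:0  d8:0 → peak 11
A@3: d1:11  d2:9  d3:7  d4:7  d5:2  d6:0  d7:0  d8:0 → peak 11
A@4: d1:11  d2:9  d3:5  d4:7  d5:2  d6:2  d7:0  d8:0 → peak 11
A@5: d1:11  d2:9  d3:5  d4:5  d5:2  d6:2  d7:2  d8:0 → peak 11
A@6: d1:11  d2:9  d3:5  d4:5  d5:0  d6:2  d7:2  d8:2 → peak 11
Best is A@2, peak 11.

11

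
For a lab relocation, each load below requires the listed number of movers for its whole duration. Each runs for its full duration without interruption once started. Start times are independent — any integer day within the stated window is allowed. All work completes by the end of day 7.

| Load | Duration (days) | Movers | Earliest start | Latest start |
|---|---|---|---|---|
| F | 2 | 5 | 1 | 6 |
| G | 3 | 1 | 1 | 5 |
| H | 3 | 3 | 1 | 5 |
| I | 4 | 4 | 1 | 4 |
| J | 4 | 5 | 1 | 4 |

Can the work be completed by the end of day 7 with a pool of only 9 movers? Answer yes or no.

Schedule F@1, G@1, H@1, I@3, J@4: d1:9  d2:9  d3:8  d4:9  d5:9  d6:9  d7:5 — peak 9 ≤ 9.

yes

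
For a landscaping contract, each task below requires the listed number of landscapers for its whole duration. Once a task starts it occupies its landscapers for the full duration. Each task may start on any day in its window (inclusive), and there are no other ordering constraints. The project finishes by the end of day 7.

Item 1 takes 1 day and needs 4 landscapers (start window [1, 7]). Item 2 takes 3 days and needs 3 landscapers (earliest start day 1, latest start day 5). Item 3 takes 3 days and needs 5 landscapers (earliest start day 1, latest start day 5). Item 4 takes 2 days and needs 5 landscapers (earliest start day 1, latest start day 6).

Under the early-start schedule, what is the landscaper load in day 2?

At early start, day 2 has: Item 2, Item 3, Item 4.
Demand: 3 + 5 + 5 = 13.

13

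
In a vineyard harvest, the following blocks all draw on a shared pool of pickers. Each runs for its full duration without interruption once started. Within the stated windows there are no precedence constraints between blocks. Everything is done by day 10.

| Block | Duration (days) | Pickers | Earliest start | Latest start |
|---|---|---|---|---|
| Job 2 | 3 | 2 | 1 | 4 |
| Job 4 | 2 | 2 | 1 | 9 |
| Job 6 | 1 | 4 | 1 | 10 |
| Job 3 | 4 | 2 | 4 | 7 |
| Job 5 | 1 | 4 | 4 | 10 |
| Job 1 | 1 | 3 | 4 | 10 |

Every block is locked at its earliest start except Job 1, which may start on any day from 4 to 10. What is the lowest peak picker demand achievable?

Job 1@4: d1:8  d2:4  d3:2  d4:9  d5:2  d6:2  d7:2  d8:0  d9:0  d10:0 → peak 9
Job 1@5: d1:8  d2:4  d3:2  d4:6  d5:5  d6:2  d7:2  d8:0  d9:0  d10:0 → peak 8
Job 1@6: d1:8  d2:4  d3:2  d4:6  d5:2  d6:5  d7:2  d8:0  d9:0  d10:0 → peak 8
Job 1@7: d1:8  d2:4  d3:2  d4:6  d5:2  d6:2  d7:5  d8:0  d9:0  d10:0 → peak 8
Job 1@8: d1:8  d2:4  d3:2  d4:6  d5:2  d6:2  d7:2  d8:3  d9:0  d10:0 → peak 8
Job 1@9: d1:8  d2:4  d3:2  d4:6  d5:2  d6:2  d7:2  d8:0  d9:3  d10:0 → peak 8
Job 1@10: d1:8  d2:4  d3:2  d4:6  d5:2  d6:2  d7:2  d8:0  d9:0  d10:3 → peak 8
Best is Job 1@5, peak 8.

8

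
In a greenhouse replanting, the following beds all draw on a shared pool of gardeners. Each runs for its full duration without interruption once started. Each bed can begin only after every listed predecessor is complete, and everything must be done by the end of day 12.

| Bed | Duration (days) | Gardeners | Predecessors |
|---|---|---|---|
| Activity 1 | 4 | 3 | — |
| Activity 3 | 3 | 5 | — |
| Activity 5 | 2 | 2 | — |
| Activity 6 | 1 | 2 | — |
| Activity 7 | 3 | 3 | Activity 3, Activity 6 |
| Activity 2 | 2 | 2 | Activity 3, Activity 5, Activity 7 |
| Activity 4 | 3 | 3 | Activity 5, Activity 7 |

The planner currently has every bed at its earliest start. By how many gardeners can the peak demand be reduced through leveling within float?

6

Early-start peak: d1:12  d2:10  d3:8  d4:6  d5:3  d6:3  d7:5  d8:5  d9:3  d10:0  d11:0  d12:0 ⇒ 12.
Leveled (Activity 1@4, Activity 3@1, Activity 5@4, Activity 6@6, Activity 7@7, Activity 2@10, Activity 4@10): d1:5  d2:5  d3:5  d4:5  d5:5  d6:5  d7:6  d8:3  d9:3  d10:5  d11:5  d12:3 ⇒ 6.
Reduction 12 − 6 = 6.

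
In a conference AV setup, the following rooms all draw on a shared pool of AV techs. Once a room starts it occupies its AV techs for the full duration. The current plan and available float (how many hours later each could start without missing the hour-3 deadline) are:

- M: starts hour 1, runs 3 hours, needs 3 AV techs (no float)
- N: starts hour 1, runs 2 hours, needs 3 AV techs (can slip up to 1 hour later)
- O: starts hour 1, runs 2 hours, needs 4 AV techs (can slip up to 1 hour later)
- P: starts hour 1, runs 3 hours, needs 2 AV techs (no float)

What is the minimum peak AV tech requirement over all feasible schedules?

12

Schedule M@1, N@1, O@1, P@1: h1:12  h2:12  h3:5 — peak 12.
No arrangement of the 4 feasible schedules does better.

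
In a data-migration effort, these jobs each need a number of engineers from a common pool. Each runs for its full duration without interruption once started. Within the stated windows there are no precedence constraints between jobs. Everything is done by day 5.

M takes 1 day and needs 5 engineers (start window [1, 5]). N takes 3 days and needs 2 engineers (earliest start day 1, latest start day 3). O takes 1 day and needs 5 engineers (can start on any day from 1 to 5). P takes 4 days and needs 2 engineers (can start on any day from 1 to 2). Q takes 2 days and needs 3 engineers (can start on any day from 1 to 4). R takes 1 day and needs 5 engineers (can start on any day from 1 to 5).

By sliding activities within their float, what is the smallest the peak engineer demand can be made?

Early-start (M@1, N@1, O@1, P@1, Q@1, R@1) gives peak 22: d1:22  d2:7  d3:4  d4:2  d5:0.
Shift O→4, P→2, Q→2, R→5.
Schedule M@1, N@1, O@4, P@2, Q@2, R@5: d1:7  d2:7  d3:7  d4:7  d5:7 — peak 7.
Total engineer-days = 35 over 5 days ⇒ peak ≥ ⌈35/5⌉ = 7, so 7 is optimal.

7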